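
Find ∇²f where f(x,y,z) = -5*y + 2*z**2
4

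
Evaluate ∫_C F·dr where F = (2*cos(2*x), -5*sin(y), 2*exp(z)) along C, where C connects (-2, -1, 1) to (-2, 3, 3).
-2*E + 5*cos(3) - 5*cos(1) + 2*exp(3)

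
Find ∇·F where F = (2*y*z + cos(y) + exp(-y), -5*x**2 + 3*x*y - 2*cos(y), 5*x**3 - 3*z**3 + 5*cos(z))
3*x - 9*z**2 + 2*sin(y) - 5*sin(z)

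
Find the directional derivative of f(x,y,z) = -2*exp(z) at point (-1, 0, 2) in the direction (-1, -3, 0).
0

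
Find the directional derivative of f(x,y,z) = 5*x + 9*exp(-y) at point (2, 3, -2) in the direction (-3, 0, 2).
-15*sqrt(13)/13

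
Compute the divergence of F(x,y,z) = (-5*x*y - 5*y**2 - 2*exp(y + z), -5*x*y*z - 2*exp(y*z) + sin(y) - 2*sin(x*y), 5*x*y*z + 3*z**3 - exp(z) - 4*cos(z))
5*x*y - 5*x*z - 2*x*cos(x*y) - 5*y + 9*z**2 - 2*z*exp(y*z) - exp(z) + 4*sin(z) + cos(y)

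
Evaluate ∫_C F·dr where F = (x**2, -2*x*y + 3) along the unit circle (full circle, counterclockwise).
0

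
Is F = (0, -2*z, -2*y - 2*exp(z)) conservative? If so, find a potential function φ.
Yes, F is conservative. φ = -2*y*z - 2*exp(z)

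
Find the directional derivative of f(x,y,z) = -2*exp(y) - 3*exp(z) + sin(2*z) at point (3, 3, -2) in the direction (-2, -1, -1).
sqrt(6)*(3 - 2*exp(2)*cos(4) + 2*exp(5))*exp(-2)/6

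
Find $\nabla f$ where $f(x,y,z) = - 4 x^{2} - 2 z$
(-8*x, 0, -2)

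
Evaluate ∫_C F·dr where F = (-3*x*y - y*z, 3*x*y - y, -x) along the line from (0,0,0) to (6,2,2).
-64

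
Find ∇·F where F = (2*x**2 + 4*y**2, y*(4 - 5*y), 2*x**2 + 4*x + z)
4*x - 10*y + 5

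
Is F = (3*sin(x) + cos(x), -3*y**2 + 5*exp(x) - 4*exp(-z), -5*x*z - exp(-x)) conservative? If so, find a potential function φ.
No, ∇×F = (-4*exp(-z), 5*z - exp(-x), 5*exp(x)) ≠ 0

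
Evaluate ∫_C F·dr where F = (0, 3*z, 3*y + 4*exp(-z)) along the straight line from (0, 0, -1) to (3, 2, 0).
-4 + 4*E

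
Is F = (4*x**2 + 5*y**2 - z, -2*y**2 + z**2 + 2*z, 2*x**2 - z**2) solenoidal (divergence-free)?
No, ∇·F = 8*x - 4*y - 2*z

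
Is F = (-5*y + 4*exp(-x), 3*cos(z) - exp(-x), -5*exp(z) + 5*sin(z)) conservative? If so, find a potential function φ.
No, ∇×F = (3*sin(z), 0, 5 + exp(-x)) ≠ 0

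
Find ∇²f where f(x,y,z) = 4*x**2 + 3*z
8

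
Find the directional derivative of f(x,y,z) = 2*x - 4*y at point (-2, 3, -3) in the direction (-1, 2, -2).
-10/3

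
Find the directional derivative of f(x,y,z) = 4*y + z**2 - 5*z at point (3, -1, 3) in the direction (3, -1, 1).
-3*sqrt(11)/11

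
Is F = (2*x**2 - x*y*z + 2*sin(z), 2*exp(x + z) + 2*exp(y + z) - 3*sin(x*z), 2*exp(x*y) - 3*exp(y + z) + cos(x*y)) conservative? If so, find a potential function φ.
No, ∇×F = (2*x*exp(x*y) - x*sin(x*y) + 3*x*cos(x*z) - 2*exp(x + z) - 5*exp(y + z), -x*y - 2*y*exp(x*y) + y*sin(x*y) + 2*cos(z), x*z - 3*z*cos(x*z) + 2*exp(x + z)) ≠ 0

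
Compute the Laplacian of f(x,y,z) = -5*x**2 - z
-10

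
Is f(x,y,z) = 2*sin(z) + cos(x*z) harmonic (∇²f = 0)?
No, ∇²f = -x**2*cos(x*z) - z**2*cos(x*z) - 2*sin(z)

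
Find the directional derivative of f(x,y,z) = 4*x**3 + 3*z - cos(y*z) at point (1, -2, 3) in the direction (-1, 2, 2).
-2 - 2*sin(6)/3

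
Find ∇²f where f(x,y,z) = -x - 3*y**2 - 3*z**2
-12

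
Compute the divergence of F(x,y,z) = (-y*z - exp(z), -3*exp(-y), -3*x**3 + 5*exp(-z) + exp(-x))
-5*exp(-z) + 3*exp(-y)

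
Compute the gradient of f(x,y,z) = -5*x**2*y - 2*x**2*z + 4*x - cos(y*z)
(-10*x*y - 4*x*z + 4, -5*x**2 + z*sin(y*z), -2*x**2 + y*sin(y*z))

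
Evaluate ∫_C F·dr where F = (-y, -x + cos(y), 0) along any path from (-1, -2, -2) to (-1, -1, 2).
-sin(1) + sin(2) + 1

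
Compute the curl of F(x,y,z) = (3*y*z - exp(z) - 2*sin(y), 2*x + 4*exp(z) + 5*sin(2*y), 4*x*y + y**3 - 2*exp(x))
(4*x + 3*y**2 - 4*exp(z), -y + 2*exp(x) - exp(z), -3*z + 2*cos(y) + 2)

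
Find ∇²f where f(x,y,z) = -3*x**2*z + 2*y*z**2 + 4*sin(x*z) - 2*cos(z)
-4*x**2*sin(x*z) + 4*y - 2*z*(2*z*sin(x*z) + 3) + 2*cos(z)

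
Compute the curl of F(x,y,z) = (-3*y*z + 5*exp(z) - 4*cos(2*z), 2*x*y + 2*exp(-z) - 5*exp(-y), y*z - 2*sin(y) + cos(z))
(z - 2*cos(y) + 2*exp(-z), -3*y + 5*exp(z) + 8*sin(2*z), 2*y + 3*z)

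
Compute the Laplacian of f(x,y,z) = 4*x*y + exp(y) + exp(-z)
exp(y) + exp(-z)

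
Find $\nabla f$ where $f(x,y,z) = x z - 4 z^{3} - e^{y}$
(z, -exp(y), x - 12*z**2)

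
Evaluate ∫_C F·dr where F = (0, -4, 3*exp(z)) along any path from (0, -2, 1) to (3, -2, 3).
-3*E*(1 - exp(2))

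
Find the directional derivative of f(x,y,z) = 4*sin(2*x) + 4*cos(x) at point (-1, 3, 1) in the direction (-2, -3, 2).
-8*sqrt(17)*(2*cos(2) + sin(1))/17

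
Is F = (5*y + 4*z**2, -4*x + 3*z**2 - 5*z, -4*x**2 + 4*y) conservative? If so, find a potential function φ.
No, ∇×F = (9 - 6*z, 8*x + 8*z, -9) ≠ 0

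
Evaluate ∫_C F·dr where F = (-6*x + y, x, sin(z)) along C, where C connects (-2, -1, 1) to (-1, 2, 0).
cos(1) + 4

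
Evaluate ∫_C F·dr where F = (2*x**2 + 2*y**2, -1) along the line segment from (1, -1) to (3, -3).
110/3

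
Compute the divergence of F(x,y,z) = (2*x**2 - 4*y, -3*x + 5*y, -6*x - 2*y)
4*x + 5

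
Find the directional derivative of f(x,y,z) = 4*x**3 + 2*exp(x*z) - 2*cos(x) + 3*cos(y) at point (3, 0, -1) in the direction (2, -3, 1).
sqrt(14)*(1 + 2*(sin(3) + 54)*exp(3))*exp(-3)/7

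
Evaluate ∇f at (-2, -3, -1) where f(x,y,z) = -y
(0, -1, 0)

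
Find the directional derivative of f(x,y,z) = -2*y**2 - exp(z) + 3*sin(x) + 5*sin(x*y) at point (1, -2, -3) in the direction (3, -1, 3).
sqrt(19)*(-3 + (-8 + 9*cos(1) - 35*cos(2))*exp(3))*exp(-3)/19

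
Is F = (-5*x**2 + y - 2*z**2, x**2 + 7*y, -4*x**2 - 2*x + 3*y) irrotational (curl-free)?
No, ∇×F = (3, 8*x - 4*z + 2, 2*x - 1)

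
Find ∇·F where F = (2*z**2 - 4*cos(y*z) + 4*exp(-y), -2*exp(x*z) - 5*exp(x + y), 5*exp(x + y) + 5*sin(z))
-5*exp(x + y) + 5*cos(z)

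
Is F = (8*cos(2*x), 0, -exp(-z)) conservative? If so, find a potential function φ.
Yes, F is conservative. φ = 4*sin(2*x) + exp(-z)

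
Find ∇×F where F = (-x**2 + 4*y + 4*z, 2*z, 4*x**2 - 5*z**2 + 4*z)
(-2, 4 - 8*x, -4)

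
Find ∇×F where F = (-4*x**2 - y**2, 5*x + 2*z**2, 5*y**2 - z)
(10*y - 4*z, 0, 2*y + 5)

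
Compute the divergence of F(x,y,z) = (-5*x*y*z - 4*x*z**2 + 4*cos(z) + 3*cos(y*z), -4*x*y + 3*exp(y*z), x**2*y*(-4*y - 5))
-4*x - 5*y*z - 4*z**2 + 3*z*exp(y*z)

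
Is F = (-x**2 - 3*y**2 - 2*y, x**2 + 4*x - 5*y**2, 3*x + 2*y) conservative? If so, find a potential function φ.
No, ∇×F = (2, -3, 2*x + 6*y + 6) ≠ 0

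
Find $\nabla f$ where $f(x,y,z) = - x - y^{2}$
(-1, -2*y, 0)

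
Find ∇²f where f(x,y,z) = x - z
0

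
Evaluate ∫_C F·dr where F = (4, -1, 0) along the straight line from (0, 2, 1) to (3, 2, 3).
12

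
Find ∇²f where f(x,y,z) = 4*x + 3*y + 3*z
0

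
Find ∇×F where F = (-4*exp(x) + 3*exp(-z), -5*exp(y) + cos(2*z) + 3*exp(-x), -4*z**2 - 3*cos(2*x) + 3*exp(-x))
(2*sin(2*z), -6*sin(2*x) - 3*exp(-z) + 3*exp(-x), -3*exp(-x))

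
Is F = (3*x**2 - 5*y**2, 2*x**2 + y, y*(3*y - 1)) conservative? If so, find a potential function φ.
No, ∇×F = (6*y - 1, 0, 4*x + 10*y) ≠ 0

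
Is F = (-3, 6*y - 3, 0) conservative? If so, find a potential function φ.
Yes, F is conservative. φ = -3*x + 3*y**2 - 3*y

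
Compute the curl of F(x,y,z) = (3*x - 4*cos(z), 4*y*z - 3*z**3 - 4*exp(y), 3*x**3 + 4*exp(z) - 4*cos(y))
(-4*y + 9*z**2 + 4*sin(y), -9*x**2 + 4*sin(z), 0)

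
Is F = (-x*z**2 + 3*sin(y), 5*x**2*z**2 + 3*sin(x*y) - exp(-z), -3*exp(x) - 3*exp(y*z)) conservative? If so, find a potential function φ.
No, ∇×F = (-10*x**2*z - 3*z*exp(y*z) - exp(-z), -2*x*z + 3*exp(x), 10*x*z**2 + 3*y*cos(x*y) - 3*cos(y)) ≠ 0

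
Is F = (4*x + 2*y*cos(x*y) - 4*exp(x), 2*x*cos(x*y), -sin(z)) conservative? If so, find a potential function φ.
Yes, F is conservative. φ = 2*x**2 - 4*exp(x) + 2*sin(x*y) + cos(z)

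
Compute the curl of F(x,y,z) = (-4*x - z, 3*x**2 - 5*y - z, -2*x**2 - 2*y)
(-1, 4*x - 1, 6*x)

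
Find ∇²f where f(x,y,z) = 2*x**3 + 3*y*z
12*x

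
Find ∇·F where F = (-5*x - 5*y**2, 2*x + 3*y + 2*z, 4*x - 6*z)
-8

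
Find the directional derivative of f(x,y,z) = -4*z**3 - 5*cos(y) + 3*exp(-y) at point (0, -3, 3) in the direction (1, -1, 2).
sqrt(6)*(-216 + 5*sin(3) + 3*exp(3))/6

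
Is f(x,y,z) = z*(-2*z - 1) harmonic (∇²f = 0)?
No, ∇²f = -4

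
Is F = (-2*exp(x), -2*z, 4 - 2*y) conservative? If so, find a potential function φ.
Yes, F is conservative. φ = -2*y*z + 4*z - 2*exp(x)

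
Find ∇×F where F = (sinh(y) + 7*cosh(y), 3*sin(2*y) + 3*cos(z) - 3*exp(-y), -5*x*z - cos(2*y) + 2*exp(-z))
(2*sin(2*y) + 3*sin(z), 5*z, -7*sinh(y) - cosh(y))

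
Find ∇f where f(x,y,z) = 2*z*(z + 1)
(0, 0, 4*z + 2)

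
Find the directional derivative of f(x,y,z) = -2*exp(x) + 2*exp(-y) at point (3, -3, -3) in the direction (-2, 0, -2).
sqrt(2)*exp(3)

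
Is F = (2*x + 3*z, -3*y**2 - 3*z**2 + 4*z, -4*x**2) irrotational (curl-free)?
No, ∇×F = (6*z - 4, 8*x + 3, 0)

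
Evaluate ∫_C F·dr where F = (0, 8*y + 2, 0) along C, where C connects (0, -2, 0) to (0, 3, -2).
30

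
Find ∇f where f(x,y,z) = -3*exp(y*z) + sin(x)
(cos(x), -3*z*exp(y*z), -3*y*exp(y*z))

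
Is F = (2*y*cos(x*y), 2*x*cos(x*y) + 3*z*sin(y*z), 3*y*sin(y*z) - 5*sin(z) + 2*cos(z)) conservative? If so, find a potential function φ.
Yes, F is conservative. φ = 2*sin(z) + 2*sin(x*y) + 5*cos(z) - 3*cos(y*z)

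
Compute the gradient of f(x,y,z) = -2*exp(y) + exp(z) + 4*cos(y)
(0, -2*exp(y) - 4*sin(y), exp(z))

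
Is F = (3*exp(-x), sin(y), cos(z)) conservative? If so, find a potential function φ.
Yes, F is conservative. φ = sin(z) - cos(y) - 3*exp(-x)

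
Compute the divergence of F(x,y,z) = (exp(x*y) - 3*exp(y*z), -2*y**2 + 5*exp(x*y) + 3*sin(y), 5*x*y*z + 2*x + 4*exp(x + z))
5*x*y + 5*x*exp(x*y) + y*exp(x*y) - 4*y + 4*exp(x + z) + 3*cos(y)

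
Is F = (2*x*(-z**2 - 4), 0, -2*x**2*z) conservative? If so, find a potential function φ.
Yes, F is conservative. φ = x**2*(-z**2 - 4)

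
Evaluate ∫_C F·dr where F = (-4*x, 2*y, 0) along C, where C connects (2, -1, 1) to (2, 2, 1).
3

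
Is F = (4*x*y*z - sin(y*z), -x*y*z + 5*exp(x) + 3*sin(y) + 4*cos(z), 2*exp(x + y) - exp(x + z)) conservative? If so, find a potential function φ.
No, ∇×F = (x*y + 2*exp(x + y) + 4*sin(z), 4*x*y - y*cos(y*z) - 2*exp(x + y) + exp(x + z), -4*x*z - y*z + z*cos(y*z) + 5*exp(x)) ≠ 0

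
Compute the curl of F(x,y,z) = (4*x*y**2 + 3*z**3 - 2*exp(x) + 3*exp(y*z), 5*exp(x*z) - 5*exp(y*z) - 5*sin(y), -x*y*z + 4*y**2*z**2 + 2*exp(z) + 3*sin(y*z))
(-x*z - 5*x*exp(x*z) + 8*y*z**2 + 5*y*exp(y*z) + 3*z*cos(y*z), y*z + 3*y*exp(y*z) + 9*z**2, -8*x*y + 5*z*exp(x*z) - 3*z*exp(y*z))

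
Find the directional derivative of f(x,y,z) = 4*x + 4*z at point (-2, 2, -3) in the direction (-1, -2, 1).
0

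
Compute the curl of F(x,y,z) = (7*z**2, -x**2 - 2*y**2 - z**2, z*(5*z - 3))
(2*z, 14*z, -2*x)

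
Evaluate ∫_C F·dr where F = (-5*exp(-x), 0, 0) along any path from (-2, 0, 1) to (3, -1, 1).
5*(1 - exp(5))*exp(-3)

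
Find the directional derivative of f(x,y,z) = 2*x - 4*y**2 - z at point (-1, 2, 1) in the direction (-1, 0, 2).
-4*sqrt(5)/5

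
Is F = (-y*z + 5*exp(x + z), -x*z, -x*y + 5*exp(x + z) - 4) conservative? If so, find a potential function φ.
Yes, F is conservative. φ = -x*y*z - 4*z + 5*exp(x + z)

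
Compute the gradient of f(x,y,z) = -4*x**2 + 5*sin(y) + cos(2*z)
(-8*x, 5*cos(y), -2*sin(2*z))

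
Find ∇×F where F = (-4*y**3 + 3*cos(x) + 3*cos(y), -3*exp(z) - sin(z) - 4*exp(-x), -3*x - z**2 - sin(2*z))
(3*exp(z) + cos(z), 3, 12*y**2 + 3*sin(y) + 4*exp(-x))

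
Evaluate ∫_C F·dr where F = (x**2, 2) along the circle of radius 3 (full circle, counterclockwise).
0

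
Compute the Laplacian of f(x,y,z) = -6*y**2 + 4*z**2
-4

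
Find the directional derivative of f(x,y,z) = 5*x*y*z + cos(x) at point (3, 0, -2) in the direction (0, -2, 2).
15*sqrt(2)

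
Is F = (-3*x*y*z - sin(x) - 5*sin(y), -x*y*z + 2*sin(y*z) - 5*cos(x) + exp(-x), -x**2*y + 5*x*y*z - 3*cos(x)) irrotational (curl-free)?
No, ∇×F = (-x**2 + x*y + 5*x*z - 2*y*cos(y*z), -x*y - 5*y*z - 3*sin(x), 3*x*z - y*z + 5*sin(x) + 5*cos(y) - exp(-x))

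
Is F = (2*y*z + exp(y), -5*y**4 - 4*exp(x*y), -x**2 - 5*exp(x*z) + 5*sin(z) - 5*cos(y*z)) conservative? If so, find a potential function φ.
No, ∇×F = (5*z*sin(y*z), 2*x + 2*y + 5*z*exp(x*z), -4*y*exp(x*y) - 2*z - exp(y)) ≠ 0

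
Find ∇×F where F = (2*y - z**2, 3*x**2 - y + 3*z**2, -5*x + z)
(-6*z, 5 - 2*z, 6*x - 2)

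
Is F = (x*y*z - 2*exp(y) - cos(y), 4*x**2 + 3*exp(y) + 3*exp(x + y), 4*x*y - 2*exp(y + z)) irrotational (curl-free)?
No, ∇×F = (4*x - 2*exp(y + z), y*(x - 4), -x*z + 8*x + 2*exp(y) + 3*exp(x + y) - sin(y))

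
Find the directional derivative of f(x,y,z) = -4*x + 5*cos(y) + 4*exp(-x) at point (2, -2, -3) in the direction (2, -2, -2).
-sqrt(3)*(4 + 4*exp(2) + 5*exp(2)*sin(2))*exp(-2)/3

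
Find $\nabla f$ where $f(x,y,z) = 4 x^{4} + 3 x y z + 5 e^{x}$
(16*x**3 + 3*y*z + 5*exp(x), 3*x*z, 3*x*y)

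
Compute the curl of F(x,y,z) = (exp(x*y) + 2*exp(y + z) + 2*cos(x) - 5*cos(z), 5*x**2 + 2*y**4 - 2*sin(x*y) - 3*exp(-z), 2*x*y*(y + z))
(4*x*y + 2*x*z - 3*exp(-z), -2*y*(y + z) + 2*exp(y + z) + 5*sin(z), -x*exp(x*y) + 10*x - 2*y*cos(x*y) - 2*exp(y + z))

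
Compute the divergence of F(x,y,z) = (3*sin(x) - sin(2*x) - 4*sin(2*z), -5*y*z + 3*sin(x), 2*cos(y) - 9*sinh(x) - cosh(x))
-5*z + 3*cos(x) - 2*cos(2*x)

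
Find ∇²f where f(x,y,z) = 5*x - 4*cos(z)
4*cos(z)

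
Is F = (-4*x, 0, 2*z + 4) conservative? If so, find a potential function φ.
Yes, F is conservative. φ = -2*x**2 + z**2 + 4*z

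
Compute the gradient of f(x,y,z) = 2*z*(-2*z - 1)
(0, 0, -8*z - 2)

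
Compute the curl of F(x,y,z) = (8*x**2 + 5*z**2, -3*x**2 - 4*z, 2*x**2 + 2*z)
(4, -4*x + 10*z, -6*x)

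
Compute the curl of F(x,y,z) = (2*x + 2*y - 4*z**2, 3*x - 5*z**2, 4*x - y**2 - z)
(-2*y + 10*z, -8*z - 4, 1)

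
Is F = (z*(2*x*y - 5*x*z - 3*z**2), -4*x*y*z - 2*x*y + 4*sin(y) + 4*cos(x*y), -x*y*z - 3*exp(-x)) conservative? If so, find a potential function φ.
No, ∇×F = (x*(4*y - z), 2*x*y - 10*x*z + y*z - 9*z**2 - 3*exp(-x), -2*x*z - 4*y*z - 4*y*sin(x*y) - 2*y) ≠ 0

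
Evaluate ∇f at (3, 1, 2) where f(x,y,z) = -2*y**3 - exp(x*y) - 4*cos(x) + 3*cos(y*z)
(-exp(3) + 4*sin(3), -3*exp(3) - 6 - 6*sin(2), -3*sin(2))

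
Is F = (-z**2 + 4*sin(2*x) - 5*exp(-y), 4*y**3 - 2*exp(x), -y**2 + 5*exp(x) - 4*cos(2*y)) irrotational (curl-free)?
No, ∇×F = (-2*y + 8*sin(2*y), -2*z - 5*exp(x), -2*exp(x) - 5*exp(-y))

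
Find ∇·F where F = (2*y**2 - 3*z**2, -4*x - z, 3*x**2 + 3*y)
0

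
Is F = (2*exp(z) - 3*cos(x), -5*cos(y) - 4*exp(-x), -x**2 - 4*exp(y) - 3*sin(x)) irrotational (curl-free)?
No, ∇×F = (-4*exp(y), 2*x + 2*exp(z) + 3*cos(x), 4*exp(-x))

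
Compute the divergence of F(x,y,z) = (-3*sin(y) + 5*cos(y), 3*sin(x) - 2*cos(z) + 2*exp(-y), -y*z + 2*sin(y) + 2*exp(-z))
-y - 2*exp(-z) - 2*exp(-y)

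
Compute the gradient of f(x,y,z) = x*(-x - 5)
(-2*x - 5, 0, 0)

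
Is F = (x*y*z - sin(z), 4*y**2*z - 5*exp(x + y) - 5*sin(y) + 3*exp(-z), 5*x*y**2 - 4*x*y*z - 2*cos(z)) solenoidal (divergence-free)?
No, ∇·F = -4*x*y + 9*y*z - 5*exp(x + y) + 2*sin(z) - 5*cos(y)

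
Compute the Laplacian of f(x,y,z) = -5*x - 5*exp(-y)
-5*exp(-y)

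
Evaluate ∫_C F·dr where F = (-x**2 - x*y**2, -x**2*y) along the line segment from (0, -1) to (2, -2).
-32/3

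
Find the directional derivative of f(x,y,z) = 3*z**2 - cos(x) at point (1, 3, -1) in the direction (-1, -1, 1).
-sqrt(3)*(sin(1) + 6)/3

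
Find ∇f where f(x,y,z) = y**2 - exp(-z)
(0, 2*y, exp(-z))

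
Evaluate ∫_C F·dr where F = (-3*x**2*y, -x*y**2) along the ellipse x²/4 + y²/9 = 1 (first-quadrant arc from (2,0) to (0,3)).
9*pi/8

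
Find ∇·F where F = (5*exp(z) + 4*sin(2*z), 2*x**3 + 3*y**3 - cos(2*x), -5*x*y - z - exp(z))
9*y**2 - exp(z) - 1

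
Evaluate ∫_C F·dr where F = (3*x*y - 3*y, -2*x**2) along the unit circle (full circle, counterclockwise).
3*pi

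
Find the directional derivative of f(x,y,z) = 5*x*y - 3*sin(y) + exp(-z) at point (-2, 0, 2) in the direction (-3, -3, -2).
sqrt(22)*(2 + 39*exp(2))*exp(-2)/22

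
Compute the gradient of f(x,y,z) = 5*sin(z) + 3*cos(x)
(-3*sin(x), 0, 5*cos(z))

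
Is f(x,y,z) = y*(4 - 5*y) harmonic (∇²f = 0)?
No, ∇²f = -10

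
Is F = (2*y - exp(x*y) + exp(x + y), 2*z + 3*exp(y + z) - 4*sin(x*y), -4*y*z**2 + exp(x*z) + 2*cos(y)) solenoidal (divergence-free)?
No, ∇·F = x*exp(x*z) - 4*x*cos(x*y) - 8*y*z - y*exp(x*y) + exp(x + y) + 3*exp(y + z)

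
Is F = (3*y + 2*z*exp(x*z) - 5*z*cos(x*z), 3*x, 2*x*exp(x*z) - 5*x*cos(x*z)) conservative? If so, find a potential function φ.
Yes, F is conservative. φ = 3*x*y + 2*exp(x*z) - 5*sin(x*z)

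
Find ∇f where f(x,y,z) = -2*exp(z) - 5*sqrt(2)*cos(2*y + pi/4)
(0, 10*sqrt(2)*sin(2*y + pi/4), -2*exp(z))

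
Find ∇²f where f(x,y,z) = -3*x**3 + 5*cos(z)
-18*x - 5*cos(z)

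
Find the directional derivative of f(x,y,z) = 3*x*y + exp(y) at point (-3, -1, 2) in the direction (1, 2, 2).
-7 + 2*exp(-1)/3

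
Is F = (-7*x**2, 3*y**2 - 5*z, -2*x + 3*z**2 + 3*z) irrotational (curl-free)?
No, ∇×F = (5, 2, 0)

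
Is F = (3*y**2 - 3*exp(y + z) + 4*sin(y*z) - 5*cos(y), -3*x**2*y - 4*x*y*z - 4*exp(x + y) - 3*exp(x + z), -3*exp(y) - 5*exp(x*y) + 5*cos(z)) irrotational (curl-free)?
No, ∇×F = (4*x*y - 5*x*exp(x*y) - 3*exp(y) + 3*exp(x + z), 5*y*exp(x*y) + 4*y*cos(y*z) - 3*exp(y + z), -6*x*y - 4*y*z - 6*y - 4*z*cos(y*z) - 4*exp(x + y) - 3*exp(x + z) + 3*exp(y + z) - 5*sin(y))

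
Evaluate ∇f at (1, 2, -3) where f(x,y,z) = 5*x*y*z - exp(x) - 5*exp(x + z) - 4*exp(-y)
(-30 - E - 5*exp(-2), -15 + 4*exp(-2), 10 - 5*exp(-2))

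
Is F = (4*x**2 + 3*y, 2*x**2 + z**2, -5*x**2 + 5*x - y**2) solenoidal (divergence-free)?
No, ∇·F = 8*x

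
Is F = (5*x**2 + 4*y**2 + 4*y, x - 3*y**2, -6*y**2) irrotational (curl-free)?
No, ∇×F = (-12*y, 0, -8*y - 3)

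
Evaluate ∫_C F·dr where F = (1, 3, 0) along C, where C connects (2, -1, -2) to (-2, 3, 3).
8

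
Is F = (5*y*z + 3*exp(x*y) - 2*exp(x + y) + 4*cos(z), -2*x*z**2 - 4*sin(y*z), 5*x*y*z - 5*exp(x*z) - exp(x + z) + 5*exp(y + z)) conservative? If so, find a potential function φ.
No, ∇×F = (9*x*z + 4*y*cos(y*z) + 5*exp(y + z), -5*y*z + 5*y + 5*z*exp(x*z) + exp(x + z) - 4*sin(z), -3*x*exp(x*y) - 2*z**2 - 5*z + 2*exp(x + y)) ≠ 0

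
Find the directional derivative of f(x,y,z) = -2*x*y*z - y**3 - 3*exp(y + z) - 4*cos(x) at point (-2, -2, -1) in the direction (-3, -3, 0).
sqrt(2)*(3 + 4*exp(3)*sin(2) + 20*exp(3))*exp(-3)/2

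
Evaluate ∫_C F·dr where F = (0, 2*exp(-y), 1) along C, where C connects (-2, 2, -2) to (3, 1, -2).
2*(1 - E)*exp(-2)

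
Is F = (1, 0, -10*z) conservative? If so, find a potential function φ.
Yes, F is conservative. φ = x - 5*z**2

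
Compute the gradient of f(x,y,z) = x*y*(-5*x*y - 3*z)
(y*(-10*x*y - 3*z), x*(-10*x*y - 3*z), -3*x*y)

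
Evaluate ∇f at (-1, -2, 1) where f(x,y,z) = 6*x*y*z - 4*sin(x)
(-12 - 4*cos(1), -6, 12)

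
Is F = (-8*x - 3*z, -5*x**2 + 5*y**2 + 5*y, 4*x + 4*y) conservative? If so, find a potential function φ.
No, ∇×F = (4, -7, -10*x) ≠ 0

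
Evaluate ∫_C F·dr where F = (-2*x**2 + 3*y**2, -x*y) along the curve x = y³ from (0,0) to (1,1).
14/15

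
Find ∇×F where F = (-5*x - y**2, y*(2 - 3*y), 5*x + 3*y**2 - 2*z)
(6*y, -5, 2*y)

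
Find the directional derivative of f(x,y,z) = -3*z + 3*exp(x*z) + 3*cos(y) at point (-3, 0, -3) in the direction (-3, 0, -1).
3*sqrt(10)*(1 + 12*exp(9))/10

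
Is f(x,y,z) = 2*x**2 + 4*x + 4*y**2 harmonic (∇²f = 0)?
No, ∇²f = 12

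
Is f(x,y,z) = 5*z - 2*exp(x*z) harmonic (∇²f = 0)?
No, ∇²f = 2*(-x**2 - z**2)*exp(x*z)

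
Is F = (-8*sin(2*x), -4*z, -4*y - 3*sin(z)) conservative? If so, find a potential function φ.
Yes, F is conservative. φ = -4*y*z + 4*cos(2*x) + 3*cos(z)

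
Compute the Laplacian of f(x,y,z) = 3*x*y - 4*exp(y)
-4*exp(y)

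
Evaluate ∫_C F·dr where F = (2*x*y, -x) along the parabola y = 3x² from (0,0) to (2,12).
8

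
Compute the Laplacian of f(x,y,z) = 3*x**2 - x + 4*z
6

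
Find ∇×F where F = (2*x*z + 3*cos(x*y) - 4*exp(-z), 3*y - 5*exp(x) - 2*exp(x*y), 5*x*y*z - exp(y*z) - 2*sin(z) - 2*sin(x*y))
(5*x*z - 2*x*cos(x*y) - z*exp(y*z), 2*x - 5*y*z + 2*y*cos(x*y) + 4*exp(-z), 3*x*sin(x*y) - 2*y*exp(x*y) - 5*exp(x))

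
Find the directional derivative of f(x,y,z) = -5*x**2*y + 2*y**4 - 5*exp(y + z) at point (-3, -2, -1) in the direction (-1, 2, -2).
-158/3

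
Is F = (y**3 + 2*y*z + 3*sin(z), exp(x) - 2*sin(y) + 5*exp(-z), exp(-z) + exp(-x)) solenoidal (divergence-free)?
No, ∇·F = -2*cos(y) - exp(-z)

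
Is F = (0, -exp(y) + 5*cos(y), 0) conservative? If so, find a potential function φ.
Yes, F is conservative. φ = -exp(y) + 5*sin(y)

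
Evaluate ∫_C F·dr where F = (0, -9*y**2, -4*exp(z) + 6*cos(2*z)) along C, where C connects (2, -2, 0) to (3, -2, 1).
-4*E + 3*sin(2) + 4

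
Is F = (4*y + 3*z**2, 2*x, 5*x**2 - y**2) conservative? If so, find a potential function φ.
No, ∇×F = (-2*y, -10*x + 6*z, -2) ≠ 0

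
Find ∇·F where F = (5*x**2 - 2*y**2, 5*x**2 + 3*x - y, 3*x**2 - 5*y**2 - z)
10*x - 2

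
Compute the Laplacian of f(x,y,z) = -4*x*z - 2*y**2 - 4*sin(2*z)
16*sin(2*z) - 4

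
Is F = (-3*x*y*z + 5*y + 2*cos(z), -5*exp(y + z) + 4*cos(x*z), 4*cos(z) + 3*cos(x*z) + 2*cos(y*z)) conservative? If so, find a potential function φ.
No, ∇×F = (4*x*sin(x*z) - 2*z*sin(y*z) + 5*exp(y + z), -3*x*y + 3*z*sin(x*z) - 2*sin(z), 3*x*z - 4*z*sin(x*z) - 5) ≠ 0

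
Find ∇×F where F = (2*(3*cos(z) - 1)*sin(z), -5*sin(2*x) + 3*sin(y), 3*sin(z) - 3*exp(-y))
(3*exp(-y), -2*cos(z) + 6*cos(2*z), -10*cos(2*x))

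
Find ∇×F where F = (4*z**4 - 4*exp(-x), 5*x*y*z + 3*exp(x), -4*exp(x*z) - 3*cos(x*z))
(-5*x*y, z*(16*z**2 + 4*exp(x*z) - 3*sin(x*z)), 5*y*z + 3*exp(x))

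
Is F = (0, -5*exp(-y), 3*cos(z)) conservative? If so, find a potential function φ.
Yes, F is conservative. φ = 3*sin(z) + 5*exp(-y)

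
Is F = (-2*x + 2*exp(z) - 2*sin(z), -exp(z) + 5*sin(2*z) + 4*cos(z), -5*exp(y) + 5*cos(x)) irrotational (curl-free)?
No, ∇×F = (-5*exp(y) + exp(z) + 4*sin(z) - 10*cos(2*z), 2*exp(z) + 5*sin(x) - 2*cos(z), 0)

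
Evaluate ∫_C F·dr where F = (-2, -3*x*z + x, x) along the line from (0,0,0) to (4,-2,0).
-12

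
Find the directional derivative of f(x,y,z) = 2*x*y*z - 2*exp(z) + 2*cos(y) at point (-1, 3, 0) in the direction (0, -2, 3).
4*sqrt(13)*(-6 + sin(3))/13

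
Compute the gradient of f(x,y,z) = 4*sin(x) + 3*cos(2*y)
(4*cos(x), -6*sin(2*y), 0)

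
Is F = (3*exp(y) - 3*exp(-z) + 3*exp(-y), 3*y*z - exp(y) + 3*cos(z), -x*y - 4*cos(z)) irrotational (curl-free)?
No, ∇×F = (-x - 3*y + 3*sin(z), y + 3*exp(-z), -6*sinh(y))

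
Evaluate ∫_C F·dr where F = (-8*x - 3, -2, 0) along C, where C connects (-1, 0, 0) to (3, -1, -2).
-42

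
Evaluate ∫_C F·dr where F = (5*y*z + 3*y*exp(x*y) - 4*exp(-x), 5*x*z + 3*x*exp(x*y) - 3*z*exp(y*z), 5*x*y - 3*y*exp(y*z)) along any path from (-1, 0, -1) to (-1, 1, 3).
-3*exp(3) - 15 + 3*exp(-1)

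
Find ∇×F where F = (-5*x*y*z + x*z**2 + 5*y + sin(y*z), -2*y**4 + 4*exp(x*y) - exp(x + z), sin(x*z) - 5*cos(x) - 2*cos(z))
(exp(x + z), -5*x*y + 2*x*z + y*cos(y*z) - z*cos(x*z) - 5*sin(x), 5*x*z + 4*y*exp(x*y) - z*cos(y*z) - exp(x + z) - 5)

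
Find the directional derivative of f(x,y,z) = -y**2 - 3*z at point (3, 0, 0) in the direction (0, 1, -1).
3*sqrt(2)/2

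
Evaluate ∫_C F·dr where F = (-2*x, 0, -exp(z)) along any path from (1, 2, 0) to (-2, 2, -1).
-2 - exp(-1)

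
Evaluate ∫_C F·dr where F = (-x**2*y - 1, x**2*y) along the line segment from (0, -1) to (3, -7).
291/2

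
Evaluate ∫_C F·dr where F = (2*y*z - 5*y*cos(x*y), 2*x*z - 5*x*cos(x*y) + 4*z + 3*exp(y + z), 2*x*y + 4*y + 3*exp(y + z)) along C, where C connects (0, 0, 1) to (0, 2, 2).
-3*E + 16 + 3*exp(4)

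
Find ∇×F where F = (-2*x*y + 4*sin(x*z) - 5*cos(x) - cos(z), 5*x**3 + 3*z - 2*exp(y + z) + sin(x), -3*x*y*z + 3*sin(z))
(-3*x*z + 2*exp(y + z) - 3, 4*x*cos(x*z) + 3*y*z + sin(z), 15*x**2 + 2*x + cos(x))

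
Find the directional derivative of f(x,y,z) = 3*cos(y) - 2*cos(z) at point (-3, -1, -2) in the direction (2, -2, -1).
-2*sin(1) + 2*sin(2)/3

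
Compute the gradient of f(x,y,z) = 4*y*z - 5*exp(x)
(-5*exp(x), 4*z, 4*y)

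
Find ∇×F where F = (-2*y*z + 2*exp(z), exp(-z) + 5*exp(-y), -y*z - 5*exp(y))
(-z - 5*exp(y) + exp(-z), -2*y + 2*exp(z), 2*z)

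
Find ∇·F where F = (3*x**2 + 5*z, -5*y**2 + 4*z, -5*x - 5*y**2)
6*x - 10*y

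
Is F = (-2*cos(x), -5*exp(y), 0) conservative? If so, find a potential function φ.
Yes, F is conservative. φ = -5*exp(y) - 2*sin(x)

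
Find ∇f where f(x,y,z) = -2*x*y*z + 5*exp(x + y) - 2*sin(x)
(-2*y*z + 5*exp(x + y) - 2*cos(x), -2*x*z + 5*exp(x + y), -2*x*y)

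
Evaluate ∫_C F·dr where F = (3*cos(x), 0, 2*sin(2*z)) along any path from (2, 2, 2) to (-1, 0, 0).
-3*sin(2) - 3*sin(1) - 1 + cos(4)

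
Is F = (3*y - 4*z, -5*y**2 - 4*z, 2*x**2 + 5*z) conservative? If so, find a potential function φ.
No, ∇×F = (4, -4*x - 4, -3) ≠ 0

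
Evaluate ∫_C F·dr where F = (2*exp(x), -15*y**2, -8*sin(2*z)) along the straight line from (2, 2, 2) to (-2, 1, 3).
-4*sinh(2) - 4*cos(4) + 4*cos(6) + 35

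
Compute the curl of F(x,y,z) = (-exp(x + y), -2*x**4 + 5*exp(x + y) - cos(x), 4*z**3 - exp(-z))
(0, 0, -8*x**3 + 6*exp(x + y) + sin(x))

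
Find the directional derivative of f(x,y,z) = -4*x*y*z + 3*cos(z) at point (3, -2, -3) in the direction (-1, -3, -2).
-3*sqrt(14)*(sin(3) + 22)/7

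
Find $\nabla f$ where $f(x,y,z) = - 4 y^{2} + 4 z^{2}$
(0, -8*y, 8*z)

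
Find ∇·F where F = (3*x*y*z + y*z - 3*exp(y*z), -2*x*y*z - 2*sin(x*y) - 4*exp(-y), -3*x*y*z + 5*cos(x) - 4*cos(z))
-3*x*y - 2*x*z - 2*x*cos(x*y) + 3*y*z + 4*sin(z) + 4*exp(-y)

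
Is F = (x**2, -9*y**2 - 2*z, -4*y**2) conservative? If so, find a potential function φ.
No, ∇×F = (2 - 8*y, 0, 0) ≠ 0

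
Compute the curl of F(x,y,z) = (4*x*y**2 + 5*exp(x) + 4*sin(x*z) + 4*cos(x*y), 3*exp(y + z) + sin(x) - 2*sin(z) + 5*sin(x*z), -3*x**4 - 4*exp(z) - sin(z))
(-5*x*cos(x*z) - 3*exp(y + z) + 2*cos(z), 4*x*(3*x**2 + cos(x*z)), -8*x*y + 4*x*sin(x*y) + 5*z*cos(x*z) + cos(x))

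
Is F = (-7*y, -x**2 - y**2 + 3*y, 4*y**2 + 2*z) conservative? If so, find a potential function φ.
No, ∇×F = (8*y, 0, 7 - 2*x) ≠ 0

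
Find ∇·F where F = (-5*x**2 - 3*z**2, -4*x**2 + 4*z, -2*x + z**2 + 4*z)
-10*x + 2*z + 4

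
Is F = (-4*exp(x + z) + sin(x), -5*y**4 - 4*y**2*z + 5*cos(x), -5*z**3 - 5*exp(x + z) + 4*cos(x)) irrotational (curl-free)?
No, ∇×F = (4*y**2, exp(x + z) + 4*sin(x), -5*sin(x))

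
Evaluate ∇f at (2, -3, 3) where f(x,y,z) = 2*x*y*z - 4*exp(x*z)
(-12*exp(6) - 18, 12, -8*exp(6) - 12)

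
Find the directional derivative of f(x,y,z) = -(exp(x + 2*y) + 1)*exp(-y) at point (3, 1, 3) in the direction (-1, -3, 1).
sqrt(11)*(-3 + 4*exp(5))*exp(-1)/11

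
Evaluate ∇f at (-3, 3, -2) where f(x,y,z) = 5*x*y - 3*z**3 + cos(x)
(sin(3) + 15, -15, -36)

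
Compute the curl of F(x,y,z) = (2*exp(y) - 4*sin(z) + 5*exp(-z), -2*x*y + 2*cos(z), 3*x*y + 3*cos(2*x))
(3*x + 2*sin(z), -3*y + 6*sin(2*x) - 4*cos(z) - 5*exp(-z), -2*y - 2*exp(y))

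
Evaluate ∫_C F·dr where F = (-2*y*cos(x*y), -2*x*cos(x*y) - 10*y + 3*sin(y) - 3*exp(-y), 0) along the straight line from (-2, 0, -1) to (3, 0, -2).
0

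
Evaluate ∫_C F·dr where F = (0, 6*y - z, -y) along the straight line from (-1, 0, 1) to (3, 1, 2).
1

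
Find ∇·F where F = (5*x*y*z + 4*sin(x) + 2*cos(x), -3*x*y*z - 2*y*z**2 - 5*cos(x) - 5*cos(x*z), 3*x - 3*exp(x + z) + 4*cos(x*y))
-3*x*z + 5*y*z - 2*z**2 - 3*exp(x + z) - 2*sin(x) + 4*cos(x)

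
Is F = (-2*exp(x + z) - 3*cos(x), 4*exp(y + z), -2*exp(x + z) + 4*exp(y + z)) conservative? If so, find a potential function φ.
Yes, F is conservative. φ = -2*exp(x + z) + 4*exp(y + z) - 3*sin(x)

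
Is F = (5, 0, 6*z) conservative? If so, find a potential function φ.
Yes, F is conservative. φ = 5*x + 3*z**2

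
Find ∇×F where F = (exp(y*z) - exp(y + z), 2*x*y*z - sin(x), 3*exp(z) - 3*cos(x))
(-2*x*y, y*exp(y*z) - exp(y + z) - 3*sin(x), 2*y*z - z*exp(y*z) + exp(y + z) - cos(x))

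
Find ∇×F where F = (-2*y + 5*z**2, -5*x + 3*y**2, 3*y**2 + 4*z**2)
(6*y, 10*z, -3)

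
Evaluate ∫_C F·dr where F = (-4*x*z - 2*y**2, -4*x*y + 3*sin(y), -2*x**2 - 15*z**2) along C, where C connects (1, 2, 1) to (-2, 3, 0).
3*cos(2) - 3*cos(3) + 51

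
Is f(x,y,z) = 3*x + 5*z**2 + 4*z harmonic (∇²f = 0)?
No, ∇²f = 10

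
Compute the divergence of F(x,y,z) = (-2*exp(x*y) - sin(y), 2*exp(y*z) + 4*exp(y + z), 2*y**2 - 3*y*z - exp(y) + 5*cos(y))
-2*y*exp(x*y) - 3*y + 2*z*exp(y*z) + 4*exp(y + z)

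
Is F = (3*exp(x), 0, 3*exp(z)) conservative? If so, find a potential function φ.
Yes, F is conservative. φ = 3*exp(x) + 3*exp(z)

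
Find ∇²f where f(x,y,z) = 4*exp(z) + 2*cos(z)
4*exp(z) - 2*cos(z)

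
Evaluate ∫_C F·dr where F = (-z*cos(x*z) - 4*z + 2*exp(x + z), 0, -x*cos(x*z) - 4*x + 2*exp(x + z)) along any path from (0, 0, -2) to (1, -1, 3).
-12 - 2*exp(-2) - sin(3) + 2*exp(4)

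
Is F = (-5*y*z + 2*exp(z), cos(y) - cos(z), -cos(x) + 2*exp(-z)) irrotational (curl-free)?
No, ∇×F = (-sin(z), -5*y + 2*exp(z) - sin(x), 5*z)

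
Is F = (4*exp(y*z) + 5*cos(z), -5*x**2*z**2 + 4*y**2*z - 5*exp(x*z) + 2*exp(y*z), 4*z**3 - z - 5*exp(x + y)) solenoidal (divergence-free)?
No, ∇·F = 8*y*z + 12*z**2 + 2*z*exp(y*z) - 1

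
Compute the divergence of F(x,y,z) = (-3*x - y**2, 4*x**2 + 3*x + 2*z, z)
-2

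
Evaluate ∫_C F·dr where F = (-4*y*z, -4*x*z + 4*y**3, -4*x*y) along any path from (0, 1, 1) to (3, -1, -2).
-24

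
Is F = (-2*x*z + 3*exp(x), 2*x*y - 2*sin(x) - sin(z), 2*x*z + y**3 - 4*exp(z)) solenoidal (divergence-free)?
No, ∇·F = 4*x - 2*z + 3*exp(x) - 4*exp(z)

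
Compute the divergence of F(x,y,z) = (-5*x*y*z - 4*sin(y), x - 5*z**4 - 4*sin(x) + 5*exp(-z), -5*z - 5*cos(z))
-5*y*z + 5*sin(z) - 5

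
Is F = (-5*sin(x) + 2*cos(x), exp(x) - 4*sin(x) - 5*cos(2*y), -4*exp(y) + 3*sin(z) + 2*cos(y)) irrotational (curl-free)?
No, ∇×F = (-4*exp(y) - 2*sin(y), 0, exp(x) - 4*cos(x))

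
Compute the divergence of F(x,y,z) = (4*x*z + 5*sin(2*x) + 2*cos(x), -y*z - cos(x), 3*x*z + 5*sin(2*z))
3*x + 3*z - 2*sin(x) + 10*cos(2*x) + 10*cos(2*z)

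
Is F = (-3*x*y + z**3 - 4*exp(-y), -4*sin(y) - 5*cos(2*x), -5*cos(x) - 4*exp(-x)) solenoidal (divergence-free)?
No, ∇·F = -3*y - 4*cos(y)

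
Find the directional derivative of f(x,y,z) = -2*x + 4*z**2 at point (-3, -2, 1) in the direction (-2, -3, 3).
14*sqrt(22)/11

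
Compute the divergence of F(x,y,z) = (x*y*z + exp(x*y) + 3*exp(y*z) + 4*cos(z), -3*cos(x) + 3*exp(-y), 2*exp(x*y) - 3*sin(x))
y*z + y*exp(x*y) - 3*exp(-y)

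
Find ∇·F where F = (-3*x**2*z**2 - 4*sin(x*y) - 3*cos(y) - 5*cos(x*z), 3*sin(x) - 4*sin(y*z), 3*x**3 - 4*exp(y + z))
-6*x*z**2 - 4*y*cos(x*y) + 5*z*sin(x*z) - 4*z*cos(y*z) - 4*exp(y + z)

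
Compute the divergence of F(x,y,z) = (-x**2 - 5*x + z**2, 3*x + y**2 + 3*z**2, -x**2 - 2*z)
-2*x + 2*y - 7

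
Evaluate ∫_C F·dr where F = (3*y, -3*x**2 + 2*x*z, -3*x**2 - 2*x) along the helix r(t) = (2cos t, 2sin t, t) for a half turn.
2*pi*(-6 + pi)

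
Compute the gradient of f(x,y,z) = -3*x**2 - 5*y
(-6*x, -5, 0)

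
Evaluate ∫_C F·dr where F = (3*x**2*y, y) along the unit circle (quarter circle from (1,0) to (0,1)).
1/2 - 3*pi/16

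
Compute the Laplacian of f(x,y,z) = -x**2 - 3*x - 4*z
-2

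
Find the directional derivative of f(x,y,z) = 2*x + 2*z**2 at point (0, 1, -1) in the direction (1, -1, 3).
-10*sqrt(11)/11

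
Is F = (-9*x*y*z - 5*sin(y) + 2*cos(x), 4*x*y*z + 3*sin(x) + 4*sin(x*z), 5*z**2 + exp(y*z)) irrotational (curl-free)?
No, ∇×F = (-4*x*y - 4*x*cos(x*z) + z*exp(y*z), -9*x*y, 9*x*z + 4*y*z + 4*z*cos(x*z) + 3*cos(x) + 5*cos(y))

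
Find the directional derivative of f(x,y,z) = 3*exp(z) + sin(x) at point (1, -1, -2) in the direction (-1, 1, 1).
sqrt(3)*(-exp(2)*cos(1) + 3)*exp(-2)/3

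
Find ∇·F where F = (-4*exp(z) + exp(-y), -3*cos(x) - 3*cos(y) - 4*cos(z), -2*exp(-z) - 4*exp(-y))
3*sin(y) + 2*exp(-z)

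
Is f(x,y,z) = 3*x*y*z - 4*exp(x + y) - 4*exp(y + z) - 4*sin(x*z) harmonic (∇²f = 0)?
No, ∇²f = 4*x**2*sin(x*z) + 4*z**2*sin(x*z) - 8*exp(x + y) - 8*exp(y + z)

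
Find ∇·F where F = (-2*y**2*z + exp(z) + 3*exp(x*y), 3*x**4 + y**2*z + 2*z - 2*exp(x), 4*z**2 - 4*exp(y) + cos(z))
2*y*z + 3*y*exp(x*y) + 8*z - sin(z)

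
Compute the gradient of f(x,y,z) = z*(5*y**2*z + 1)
(0, 10*y*z**2, 10*y**2*z + 1)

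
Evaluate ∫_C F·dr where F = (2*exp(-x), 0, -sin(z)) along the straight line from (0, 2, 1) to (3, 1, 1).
2 - 2*exp(-3)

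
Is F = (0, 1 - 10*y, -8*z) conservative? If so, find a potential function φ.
Yes, F is conservative. φ = -5*y**2 + y - 4*z**2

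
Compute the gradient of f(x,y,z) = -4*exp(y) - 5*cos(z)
(0, -4*exp(y), 5*sin(z))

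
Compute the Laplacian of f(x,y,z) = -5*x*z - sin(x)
sin(x)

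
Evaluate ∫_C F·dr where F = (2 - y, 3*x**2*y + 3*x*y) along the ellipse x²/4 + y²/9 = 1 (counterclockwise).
6*pi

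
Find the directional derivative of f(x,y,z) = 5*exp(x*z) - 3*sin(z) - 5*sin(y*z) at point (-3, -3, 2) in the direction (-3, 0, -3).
sqrt(2)*(3*(-5*cos(6) + cos(2))*exp(6) + 5)*exp(-6)/2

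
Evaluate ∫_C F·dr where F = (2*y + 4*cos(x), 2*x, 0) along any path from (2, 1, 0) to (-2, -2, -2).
4 - 8*sin(2)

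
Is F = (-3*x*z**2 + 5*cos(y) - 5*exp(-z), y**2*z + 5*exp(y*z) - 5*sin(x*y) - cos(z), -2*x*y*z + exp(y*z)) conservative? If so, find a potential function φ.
No, ∇×F = (-2*x*z - y**2 - 5*y*exp(y*z) + z*exp(y*z) - sin(z), -6*x*z + 2*y*z + 5*exp(-z), -5*y*cos(x*y) + 5*sin(y)) ≠ 0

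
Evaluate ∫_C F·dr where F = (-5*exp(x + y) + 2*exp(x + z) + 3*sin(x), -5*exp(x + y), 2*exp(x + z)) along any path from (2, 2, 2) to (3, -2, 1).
-5*E + 3*cos(2) - 3*cos(3) + 5*exp(4)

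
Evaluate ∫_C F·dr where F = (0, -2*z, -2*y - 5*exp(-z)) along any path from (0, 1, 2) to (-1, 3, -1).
-5*exp(-2) + 10 + 5*E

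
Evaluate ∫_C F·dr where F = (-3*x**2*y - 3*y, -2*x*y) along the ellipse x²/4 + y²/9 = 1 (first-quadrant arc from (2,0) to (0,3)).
-12 + 9*pi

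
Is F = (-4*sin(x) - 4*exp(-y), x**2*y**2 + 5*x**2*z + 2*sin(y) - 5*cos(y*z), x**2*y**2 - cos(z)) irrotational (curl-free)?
No, ∇×F = (2*x**2*y - 5*x**2 - 5*y*sin(y*z), -2*x*y**2, 2*x*y**2 + 10*x*z - 4*exp(-y))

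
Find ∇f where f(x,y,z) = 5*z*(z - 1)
(0, 0, 10*z - 5)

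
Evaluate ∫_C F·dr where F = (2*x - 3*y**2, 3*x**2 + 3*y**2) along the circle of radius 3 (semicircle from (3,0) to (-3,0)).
108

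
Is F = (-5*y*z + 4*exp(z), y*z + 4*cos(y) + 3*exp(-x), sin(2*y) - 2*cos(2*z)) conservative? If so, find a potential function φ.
No, ∇×F = (-y + 2*cos(2*y), -5*y + 4*exp(z), 5*z - 3*exp(-x)) ≠ 0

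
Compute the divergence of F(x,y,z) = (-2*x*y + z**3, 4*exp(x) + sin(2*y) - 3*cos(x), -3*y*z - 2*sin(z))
-5*y + 2*cos(2*y) - 2*cos(z)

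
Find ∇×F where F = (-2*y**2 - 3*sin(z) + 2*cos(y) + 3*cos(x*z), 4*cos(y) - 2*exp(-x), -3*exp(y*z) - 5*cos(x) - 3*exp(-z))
(-3*z*exp(y*z), -3*x*sin(x*z) - 5*sin(x) - 3*cos(z), 4*y + 2*sin(y) + 2*exp(-x))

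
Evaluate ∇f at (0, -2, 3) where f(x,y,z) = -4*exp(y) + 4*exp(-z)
(0, -4*exp(-2), -4*exp(-3))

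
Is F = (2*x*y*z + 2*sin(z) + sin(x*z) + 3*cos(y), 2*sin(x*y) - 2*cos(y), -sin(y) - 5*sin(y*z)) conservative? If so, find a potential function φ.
No, ∇×F = (-5*z*cos(y*z) - cos(y), 2*x*y + x*cos(x*z) + 2*cos(z), -2*x*z + 2*y*cos(x*y) + 3*sin(y)) ≠ 0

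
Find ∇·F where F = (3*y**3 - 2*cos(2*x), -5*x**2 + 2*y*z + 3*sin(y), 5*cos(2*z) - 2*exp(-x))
2*z + 4*sin(2*x) - 10*sin(2*z) + 3*cos(y)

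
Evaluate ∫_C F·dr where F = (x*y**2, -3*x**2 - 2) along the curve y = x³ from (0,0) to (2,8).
-208/5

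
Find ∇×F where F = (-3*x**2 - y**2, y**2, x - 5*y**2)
(-10*y, -1, 2*y)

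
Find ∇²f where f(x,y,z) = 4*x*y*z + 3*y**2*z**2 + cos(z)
6*y**2 + 6*z**2 - cos(z)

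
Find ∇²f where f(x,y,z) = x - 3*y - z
0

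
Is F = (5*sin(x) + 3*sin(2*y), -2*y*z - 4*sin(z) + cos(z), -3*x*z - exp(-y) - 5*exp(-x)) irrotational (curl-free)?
No, ∇×F = (2*y + sin(z) + 4*cos(z) + exp(-y), 3*z - 5*exp(-x), -6*cos(2*y))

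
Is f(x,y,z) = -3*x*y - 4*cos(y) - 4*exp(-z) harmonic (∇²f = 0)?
No, ∇²f = 4*cos(y) - 4*exp(-z)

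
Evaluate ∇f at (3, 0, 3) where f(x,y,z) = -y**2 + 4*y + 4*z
(0, 4, 4)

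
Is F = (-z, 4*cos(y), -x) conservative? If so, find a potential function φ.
Yes, F is conservative. φ = -x*z + 4*sin(y)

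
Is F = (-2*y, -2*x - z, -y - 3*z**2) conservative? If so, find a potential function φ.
Yes, F is conservative. φ = -2*x*y - y*z - z**3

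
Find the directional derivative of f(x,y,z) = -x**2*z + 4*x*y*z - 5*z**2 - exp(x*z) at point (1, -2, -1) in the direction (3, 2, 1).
sqrt(14)*(2 + 23*E)*exp(-1)/14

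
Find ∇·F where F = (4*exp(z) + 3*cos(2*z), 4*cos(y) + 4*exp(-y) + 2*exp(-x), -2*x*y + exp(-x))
-4*sin(y) - 4*exp(-y)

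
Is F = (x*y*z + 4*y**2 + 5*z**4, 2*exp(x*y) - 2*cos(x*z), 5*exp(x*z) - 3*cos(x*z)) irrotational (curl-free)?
No, ∇×F = (-2*x*sin(x*z), x*y + 20*z**3 - 5*z*exp(x*z) - 3*z*sin(x*z), -x*z + 2*y*exp(x*y) - 8*y + 2*z*sin(x*z))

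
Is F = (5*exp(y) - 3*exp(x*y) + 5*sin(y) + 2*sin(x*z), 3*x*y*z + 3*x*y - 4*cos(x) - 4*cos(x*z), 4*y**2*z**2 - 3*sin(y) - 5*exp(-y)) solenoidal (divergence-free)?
No, ∇·F = 3*x*z + 3*x + 8*y**2*z - 3*y*exp(x*y) + 2*z*cos(x*z)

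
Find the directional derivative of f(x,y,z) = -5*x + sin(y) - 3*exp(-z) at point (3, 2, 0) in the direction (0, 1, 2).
sqrt(5)*(cos(2) + 6)/5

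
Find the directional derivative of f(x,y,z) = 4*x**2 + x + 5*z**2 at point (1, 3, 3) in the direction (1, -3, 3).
99*sqrt(19)/19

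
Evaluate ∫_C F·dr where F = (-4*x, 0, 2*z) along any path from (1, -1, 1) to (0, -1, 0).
1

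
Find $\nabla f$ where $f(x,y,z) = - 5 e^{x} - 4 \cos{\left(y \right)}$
(-5*exp(x), 4*sin(y), 0)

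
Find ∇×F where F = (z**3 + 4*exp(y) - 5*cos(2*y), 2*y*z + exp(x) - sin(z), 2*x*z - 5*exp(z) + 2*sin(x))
(-2*y + cos(z), 3*z**2 - 2*z - 2*cos(x), exp(x) - 4*exp(y) - 10*sin(2*y))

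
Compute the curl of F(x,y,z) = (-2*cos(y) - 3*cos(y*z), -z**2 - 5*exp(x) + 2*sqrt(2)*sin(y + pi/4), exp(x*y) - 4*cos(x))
(x*exp(x*y) + 2*z, -y*exp(x*y) + 3*y*sin(y*z) - 4*sin(x), -3*z*sin(y*z) - 5*exp(x) - 2*sin(y))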